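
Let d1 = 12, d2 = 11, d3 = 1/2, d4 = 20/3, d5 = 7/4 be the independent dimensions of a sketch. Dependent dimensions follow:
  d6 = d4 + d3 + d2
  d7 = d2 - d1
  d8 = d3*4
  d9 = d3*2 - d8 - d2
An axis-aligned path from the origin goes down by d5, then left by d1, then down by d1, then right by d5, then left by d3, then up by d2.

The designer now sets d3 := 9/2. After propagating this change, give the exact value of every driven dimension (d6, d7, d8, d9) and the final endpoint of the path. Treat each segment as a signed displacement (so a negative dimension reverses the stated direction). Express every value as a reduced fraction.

Apply edit: d3 := 9/2
  d6 = d4 + d3 + d2 = 133/6
  d7 = d2 - d1 = -1
  d8 = d3*4 = 18
  d9 = d3*2 - d8 - d2 = -20
Walk from origin (0, 0):
  seg 1: down by d5 = 7/4 → (0, -7/4)
  seg 2: left by d1 = 12 → (-12, -7/4)
  seg 3: down by d1 = 12 → (-12, -55/4)
  seg 4: right by d5 = 7/4 → (-41/4, -55/4)
  seg 5: left by d3 = 9/2 → (-59/4, -55/4)
  seg 6: up by d2 = 11 → (-59/4, -11/4)

d6 = 133/6
d7 = -1
d8 = 18
d9 = -20
endpoint = (-59/4, -11/4)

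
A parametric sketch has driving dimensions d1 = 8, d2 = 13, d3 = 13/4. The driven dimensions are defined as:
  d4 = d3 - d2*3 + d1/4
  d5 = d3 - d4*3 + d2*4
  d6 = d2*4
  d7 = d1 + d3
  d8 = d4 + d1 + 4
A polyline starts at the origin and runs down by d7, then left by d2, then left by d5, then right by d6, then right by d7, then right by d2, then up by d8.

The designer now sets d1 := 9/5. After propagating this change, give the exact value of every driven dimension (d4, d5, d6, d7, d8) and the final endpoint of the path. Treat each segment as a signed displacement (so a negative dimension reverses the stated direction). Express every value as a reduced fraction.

d4 = -353/10
d5 = 3223/20
d6 = 52
d7 = 101/20
d8 = -59/2
endpoint = (-1041/10, -691/20)

Apply edit: d1 := 9/5
  d4 = d3 - d2*3 + d1/4 = -353/10
  d5 = d3 - d4*3 + d2*4 = 3223/20
  d6 = d2*4 = 52
  d7 = d1 + d3 = 101/20
  d8 = d4 + d1 + 4 = -59/2
Walk from origin (0, 0):
  seg 1: down by d7 = 101/20 → (0, -101/20)
  seg 2: left by d2 = 13 → (-13, -101/20)
  seg 3: left by d5 = 3223/20 → (-3483/20, -101/20)
  seg 4: right by d6 = 52 → (-2443/20, -101/20)
  seg 5: right by d7 = 101/20 → (-1171/10, -101/20)
  seg 6: right by d2 = 13 → (-1041/10, -101/20)
  seg 7: up by d8 = -59/2 → (-1041/10, -691/20)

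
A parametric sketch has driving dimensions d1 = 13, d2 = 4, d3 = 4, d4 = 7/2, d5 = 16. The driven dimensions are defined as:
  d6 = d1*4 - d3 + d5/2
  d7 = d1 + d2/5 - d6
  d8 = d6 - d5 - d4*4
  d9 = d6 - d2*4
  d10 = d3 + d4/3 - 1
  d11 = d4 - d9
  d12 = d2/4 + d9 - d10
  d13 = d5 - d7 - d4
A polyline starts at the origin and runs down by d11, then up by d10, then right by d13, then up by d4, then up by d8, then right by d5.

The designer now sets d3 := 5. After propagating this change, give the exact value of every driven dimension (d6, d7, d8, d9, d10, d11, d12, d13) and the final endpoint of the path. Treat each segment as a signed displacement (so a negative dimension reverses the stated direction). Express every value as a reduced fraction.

d6 = 55
d7 = -206/5
d8 = 25
d9 = 39
d10 = 31/6
d11 = -71/2
d12 = 209/6
d13 = 537/10
endpoint = (697/10, 415/6)

Apply edit: d3 := 5
  d6 = d1*4 - d3 + d5/2 = 55
  d7 = d1 + d2/5 - d6 = -206/5
  d8 = d6 - d5 - d4*4 = 25
  d9 = d6 - d2*4 = 39
  d10 = d3 + d4/3 - 1 = 31/6
  d11 = d4 - d9 = -71/2
  d12 = d2/4 + d9 - d10 = 209/6
  d13 = d5 - d7 - d4 = 537/10
Walk from origin (0, 0):
  seg 1: down by d11 = -71/2 → (0, 71/2)
  seg 2: up by d10 = 31/6 → (0, 122/3)
  seg 3: right by d13 = 537/10 → (537/10, 122/3)
  seg 4: up by d4 = 7/2 → (537/10, 265/6)
  seg 5: up by d8 = 25 → (537/10, 415/6)
  seg 6: right by d5 = 16 → (697/10, 415/6)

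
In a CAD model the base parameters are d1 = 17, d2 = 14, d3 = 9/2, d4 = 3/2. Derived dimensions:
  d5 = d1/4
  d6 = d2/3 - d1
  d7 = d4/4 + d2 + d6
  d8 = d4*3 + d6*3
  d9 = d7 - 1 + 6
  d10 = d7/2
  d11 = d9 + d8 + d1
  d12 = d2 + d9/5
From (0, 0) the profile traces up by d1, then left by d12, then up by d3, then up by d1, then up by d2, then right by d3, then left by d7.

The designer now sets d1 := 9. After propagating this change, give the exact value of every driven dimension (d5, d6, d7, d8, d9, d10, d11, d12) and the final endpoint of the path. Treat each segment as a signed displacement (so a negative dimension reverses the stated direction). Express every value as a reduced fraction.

Apply edit: d1 := 9
  d5 = d1/4 = 9/4
  d6 = d2/3 - d1 = -13/3
  d7 = d4/4 + d2 + d6 = 241/24
  d8 = d4*3 + d6*3 = -17/2
  d9 = d7 - 1 + 6 = 361/24
  d10 = d7/2 = 241/48
  d11 = d9 + d8 + d1 = 373/24
  d12 = d2 + d9/5 = 2041/120
Walk from origin (0, 0):
  seg 1: up by d1 = 9 → (0, 9)
  seg 2: left by d12 = 2041/120 → (-2041/120, 9)
  seg 3: up by d3 = 9/2 → (-2041/120, 27/2)
  seg 4: up by d1 = 9 → (-2041/120, 45/2)
  seg 5: up by d2 = 14 → (-2041/120, 73/2)
  seg 6: right by d3 = 9/2 → (-1501/120, 73/2)
  seg 7: left by d7 = 241/24 → (-451/20, 73/2)

d5 = 9/4
d6 = -13/3
d7 = 241/24
d8 = -17/2
d9 = 361/24
d10 = 241/48
d11 = 373/24
d12 = 2041/120
endpoint = (-451/20, 73/2)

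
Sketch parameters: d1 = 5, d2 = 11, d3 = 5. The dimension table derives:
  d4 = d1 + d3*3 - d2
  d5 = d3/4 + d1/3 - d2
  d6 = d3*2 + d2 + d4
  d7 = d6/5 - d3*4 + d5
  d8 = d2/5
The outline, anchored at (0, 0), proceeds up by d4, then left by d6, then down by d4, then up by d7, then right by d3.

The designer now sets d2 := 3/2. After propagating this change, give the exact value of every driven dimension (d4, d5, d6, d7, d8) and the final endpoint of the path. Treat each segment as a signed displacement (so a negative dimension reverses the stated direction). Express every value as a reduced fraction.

Apply edit: d2 := 3/2
  d4 = d1 + d3*3 - d2 = 37/2
  d5 = d3/4 + d1/3 - d2 = 17/12
  d6 = d3*2 + d2 + d4 = 30
  d7 = d6/5 - d3*4 + d5 = -151/12
  d8 = d2/5 = 3/10
Walk from origin (0, 0):
  seg 1: up by d4 = 37/2 → (0, 37/2)
  seg 2: left by d6 = 30 → (-30, 37/2)
  seg 3: down by d4 = 37/2 → (-30, 0)
  seg 4: up by d7 = -151/12 → (-30, -151/12)
  seg 5: right by d3 = 5 → (-25, -151/12)

d4 = 37/2
d5 = 17/12
d6 = 30
d7 = -151/12
d8 = 3/10
endpoint = (-25, -151/12)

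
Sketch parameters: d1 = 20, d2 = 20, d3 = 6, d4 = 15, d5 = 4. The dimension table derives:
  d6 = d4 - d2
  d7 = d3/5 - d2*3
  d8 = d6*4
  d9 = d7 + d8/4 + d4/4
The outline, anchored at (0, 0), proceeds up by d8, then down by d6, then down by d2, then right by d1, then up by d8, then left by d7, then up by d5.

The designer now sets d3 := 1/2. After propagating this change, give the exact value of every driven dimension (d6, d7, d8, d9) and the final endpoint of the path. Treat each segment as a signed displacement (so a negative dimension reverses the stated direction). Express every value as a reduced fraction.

d6 = -5
d7 = -599/10
d8 = -20
d9 = -1223/20
endpoint = (799/10, -51)

Apply edit: d3 := 1/2
  d6 = d4 - d2 = -5
  d7 = d3/5 - d2*3 = -599/10
  d8 = d6*4 = -20
  d9 = d7 + d8/4 + d4/4 = -1223/20
Walk from origin (0, 0):
  seg 1: up by d8 = -20 → (0, -20)
  seg 2: down by d6 = -5 → (0, -15)
  seg 3: down by d2 = 20 → (0, -35)
  seg 4: right by d1 = 20 → (20, -35)
  seg 5: up by d8 = -20 → (20, -55)
  seg 6: left by d7 = -599/10 → (799/10, -55)
  seg 7: up by d5 = 4 → (799/10, -51)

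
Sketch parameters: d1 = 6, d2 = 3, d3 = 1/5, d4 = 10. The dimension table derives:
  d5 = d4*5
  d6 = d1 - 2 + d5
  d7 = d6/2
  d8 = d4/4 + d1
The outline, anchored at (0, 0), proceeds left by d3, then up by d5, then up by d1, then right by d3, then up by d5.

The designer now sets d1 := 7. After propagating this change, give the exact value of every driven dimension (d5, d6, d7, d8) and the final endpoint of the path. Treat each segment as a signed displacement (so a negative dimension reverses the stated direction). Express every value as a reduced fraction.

Apply edit: d1 := 7
  d5 = d4*5 = 50
  d6 = d1 - 2 + d5 = 55
  d7 = d6/2 = 55/2
  d8 = d4/4 + d1 = 19/2
Walk from origin (0, 0):
  seg 1: left by d3 = 1/5 → (-1/5, 0)
  seg 2: up by d5 = 50 → (-1/5, 50)
  seg 3: up by d1 = 7 → (-1/5, 57)
  seg 4: right by d3 = 1/5 → (0, 57)
  seg 5: up by d5 = 50 → (0, 107)

d5 = 50
d6 = 55
d7 = 55/2
d8 = 19/2
endpoint = (0, 107)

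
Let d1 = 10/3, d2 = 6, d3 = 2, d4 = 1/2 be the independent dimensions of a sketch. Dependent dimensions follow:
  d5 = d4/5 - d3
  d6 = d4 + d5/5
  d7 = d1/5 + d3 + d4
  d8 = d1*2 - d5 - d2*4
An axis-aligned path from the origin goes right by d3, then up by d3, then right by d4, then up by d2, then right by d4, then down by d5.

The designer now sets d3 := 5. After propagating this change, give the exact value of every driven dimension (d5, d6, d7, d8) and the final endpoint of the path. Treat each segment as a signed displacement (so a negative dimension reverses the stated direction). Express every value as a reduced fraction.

Apply edit: d3 := 5
  d5 = d4/5 - d3 = -49/10
  d6 = d4 + d5/5 = -12/25
  d7 = d1/5 + d3 + d4 = 37/6
  d8 = d1*2 - d5 - d2*4 = -373/30
Walk from origin (0, 0):
  seg 1: right by d3 = 5 → (5, 0)
  seg 2: up by d3 = 5 → (5, 5)
  seg 3: right by d4 = 1/2 → (11/2, 5)
  seg 4: up by d2 = 6 → (11/2, 11)
  seg 5: right by d4 = 1/2 → (6, 11)
  seg 6: down by d5 = -49/10 → (6, 159/10)

d5 = -49/10
d6 = -12/25
d7 = 37/6
d8 = -373/30
endpoint = (6, 159/10)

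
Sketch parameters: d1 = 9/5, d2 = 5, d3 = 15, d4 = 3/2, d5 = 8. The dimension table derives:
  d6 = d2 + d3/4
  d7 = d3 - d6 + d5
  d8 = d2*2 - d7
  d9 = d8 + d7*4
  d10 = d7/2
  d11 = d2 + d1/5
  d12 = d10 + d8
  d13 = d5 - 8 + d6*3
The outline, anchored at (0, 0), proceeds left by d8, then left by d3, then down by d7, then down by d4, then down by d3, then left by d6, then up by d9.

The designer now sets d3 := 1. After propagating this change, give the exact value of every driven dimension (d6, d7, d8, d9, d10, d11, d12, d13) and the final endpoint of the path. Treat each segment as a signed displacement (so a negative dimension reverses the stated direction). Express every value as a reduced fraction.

d6 = 21/4
d7 = 15/4
d8 = 25/4
d9 = 85/4
d10 = 15/8
d11 = 134/25
d12 = 65/8
d13 = 63/4
endpoint = (-25/2, 15)

Apply edit: d3 := 1
  d6 = d2 + d3/4 = 21/4
  d7 = d3 - d6 + d5 = 15/4
  d8 = d2*2 - d7 = 25/4
  d9 = d8 + d7*4 = 85/4
  d10 = d7/2 = 15/8
  d11 = d2 + d1/5 = 134/25
  d12 = d10 + d8 = 65/8
  d13 = d5 - 8 + d6*3 = 63/4
Walk from origin (0, 0):
  seg 1: left by d8 = 25/4 → (-25/4, 0)
  seg 2: left by d3 = 1 → (-29/4, 0)
  seg 3: down by d7 = 15/4 → (-29/4, -15/4)
  seg 4: down by d4 = 3/2 → (-29/4, -21/4)
  seg 5: down by d3 = 1 → (-29/4, -25/4)
  seg 6: left by d6 = 21/4 → (-25/2, -25/4)
  seg 7: up by d9 = 85/4 → (-25/2, 15)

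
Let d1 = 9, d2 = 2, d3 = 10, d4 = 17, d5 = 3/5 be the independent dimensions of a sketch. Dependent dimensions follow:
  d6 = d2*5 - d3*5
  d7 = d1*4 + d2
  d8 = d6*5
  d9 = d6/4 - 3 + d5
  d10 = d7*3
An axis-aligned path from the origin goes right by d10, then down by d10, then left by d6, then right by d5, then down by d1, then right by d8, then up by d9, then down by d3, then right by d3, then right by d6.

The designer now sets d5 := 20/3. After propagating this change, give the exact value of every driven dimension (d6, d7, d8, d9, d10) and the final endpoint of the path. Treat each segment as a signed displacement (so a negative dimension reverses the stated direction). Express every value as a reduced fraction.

Apply edit: d5 := 20/3
  d6 = d2*5 - d3*5 = -40
  d7 = d1*4 + d2 = 38
  d8 = d6*5 = -200
  d9 = d6/4 - 3 + d5 = -19/3
  d10 = d7*3 = 114
Walk from origin (0, 0):
  seg 1: right by d10 = 114 → (114, 0)
  seg 2: down by d10 = 114 → (114, -114)
  seg 3: left by d6 = -40 → (154, -114)
  seg 4: right by d5 = 20/3 → (482/3, -114)
  seg 5: down by d1 = 9 → (482/3, -123)
  seg 6: right by d8 = -200 → (-118/3, -123)
  seg 7: up by d9 = -19/3 → (-118/3, -388/3)
  seg 8: down by d3 = 10 → (-118/3, -418/3)
  seg 9: right by d3 = 10 → (-88/3, -418/3)
  seg 10: right by d6 = -40 → (-208/3, -418/3)

d6 = -40
d7 = 38
d8 = -200
d9 = -19/3
d10 = 114
endpoint = (-208/3, -418/3)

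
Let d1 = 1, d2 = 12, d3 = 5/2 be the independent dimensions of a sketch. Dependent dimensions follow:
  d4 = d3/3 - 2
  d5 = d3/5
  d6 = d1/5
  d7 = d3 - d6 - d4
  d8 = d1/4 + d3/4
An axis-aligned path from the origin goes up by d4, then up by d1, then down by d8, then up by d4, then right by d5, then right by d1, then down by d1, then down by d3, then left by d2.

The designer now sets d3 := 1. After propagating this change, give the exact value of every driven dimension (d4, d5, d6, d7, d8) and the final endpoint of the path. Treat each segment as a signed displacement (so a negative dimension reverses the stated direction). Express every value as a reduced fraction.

Apply edit: d3 := 1
  d4 = d3/3 - 2 = -5/3
  d5 = d3/5 = 1/5
  d6 = d1/5 = 1/5
  d7 = d3 - d6 - d4 = 37/15
  d8 = d1/4 + d3/4 = 1/2
Walk from origin (0, 0):
  seg 1: up by d4 = -5/3 → (0, -5/3)
  seg 2: up by d1 = 1 → (0, -2/3)
  seg 3: down by d8 = 1/2 → (0, -7/6)
  seg 4: up by d4 = -5/3 → (0, -17/6)
  seg 5: right by d5 = 1/5 → (1/5, -17/6)
  seg 6: right by d1 = 1 → (6/5, -17/6)
  seg 7: down by d1 = 1 → (6/5, -23/6)
  seg 8: down by d3 = 1 → (6/5, -29/6)
  seg 9: left by d2 = 12 → (-54/5, -29/6)

d4 = -5/3
d5 = 1/5
d6 = 1/5
d7 = 37/15
d8 = 1/2
endpoint = (-54/5, -29/6)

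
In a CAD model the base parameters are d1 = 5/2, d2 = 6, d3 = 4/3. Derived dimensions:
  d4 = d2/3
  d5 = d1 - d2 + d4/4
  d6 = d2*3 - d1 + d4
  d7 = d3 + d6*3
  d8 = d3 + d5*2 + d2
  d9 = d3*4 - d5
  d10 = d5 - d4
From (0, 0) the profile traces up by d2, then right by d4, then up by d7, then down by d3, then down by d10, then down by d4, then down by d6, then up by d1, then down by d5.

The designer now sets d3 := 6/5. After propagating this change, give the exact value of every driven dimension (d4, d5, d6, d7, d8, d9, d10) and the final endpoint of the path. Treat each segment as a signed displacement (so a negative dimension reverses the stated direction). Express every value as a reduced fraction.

Apply edit: d3 := 6/5
  d4 = d2/3 = 2
  d5 = d1 - d2 + d4/4 = -3
  d6 = d2*3 - d1 + d4 = 35/2
  d7 = d3 + d6*3 = 537/10
  d8 = d3 + d5*2 + d2 = 6/5
  d9 = d3*4 - d5 = 39/5
  d10 = d5 - d4 = -5
Walk from origin (0, 0):
  seg 1: up by d2 = 6 → (0, 6)
  seg 2: right by d4 = 2 → (2, 6)
  seg 3: up by d7 = 537/10 → (2, 597/10)
  seg 4: down by d3 = 6/5 → (2, 117/2)
  seg 5: down by d10 = -5 → (2, 127/2)
  seg 6: down by d4 = 2 → (2, 123/2)
  seg 7: down by d6 = 35/2 → (2, 44)
  seg 8: up by d1 = 5/2 → (2, 93/2)
  seg 9: down by d5 = -3 → (2, 99/2)

d4 = 2
d5 = -3
d6 = 35/2
d7 = 537/10
d8 = 6/5
d9 = 39/5
d10 = -5
endpoint = (2, 99/2)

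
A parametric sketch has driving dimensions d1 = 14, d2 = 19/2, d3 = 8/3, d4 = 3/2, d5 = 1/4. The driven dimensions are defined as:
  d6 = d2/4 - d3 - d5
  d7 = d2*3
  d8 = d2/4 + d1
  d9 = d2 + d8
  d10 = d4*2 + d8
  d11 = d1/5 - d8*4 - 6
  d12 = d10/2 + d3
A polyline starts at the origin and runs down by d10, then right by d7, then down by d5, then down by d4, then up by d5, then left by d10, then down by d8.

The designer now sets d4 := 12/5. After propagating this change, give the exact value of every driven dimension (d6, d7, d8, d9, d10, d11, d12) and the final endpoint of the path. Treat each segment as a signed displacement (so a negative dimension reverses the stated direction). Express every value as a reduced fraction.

Apply edit: d4 := 12/5
  d6 = d2/4 - d3 - d5 = -13/24
  d7 = d2*3 = 57/2
  d8 = d2/4 + d1 = 131/8
  d9 = d2 + d8 = 207/8
  d10 = d4*2 + d8 = 847/40
  d11 = d1/5 - d8*4 - 6 = -687/10
  d12 = d10/2 + d3 = 3181/240
Walk from origin (0, 0):
  seg 1: down by d10 = 847/40 → (0, -847/40)
  seg 2: right by d7 = 57/2 → (57/2, -847/40)
  seg 3: down by d5 = 1/4 → (57/2, -857/40)
  seg 4: down by d4 = 12/5 → (57/2, -953/40)
  seg 5: up by d5 = 1/4 → (57/2, -943/40)
  seg 6: left by d10 = 847/40 → (293/40, -943/40)
  seg 7: down by d8 = 131/8 → (293/40, -799/20)

d6 = -13/24
d7 = 57/2
d8 = 131/8
d9 = 207/8
d10 = 847/40
d11 = -687/10
d12 = 3181/240
endpoint = (293/40, -799/20)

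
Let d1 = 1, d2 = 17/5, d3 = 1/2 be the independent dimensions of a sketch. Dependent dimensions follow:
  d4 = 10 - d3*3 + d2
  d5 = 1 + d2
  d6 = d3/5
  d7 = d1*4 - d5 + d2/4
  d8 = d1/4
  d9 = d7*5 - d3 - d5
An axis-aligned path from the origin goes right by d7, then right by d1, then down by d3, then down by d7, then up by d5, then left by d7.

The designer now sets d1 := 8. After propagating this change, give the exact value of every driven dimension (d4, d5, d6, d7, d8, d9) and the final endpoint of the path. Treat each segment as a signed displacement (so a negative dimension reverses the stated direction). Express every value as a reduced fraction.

Apply edit: d1 := 8
  d4 = 10 - d3*3 + d2 = 119/10
  d5 = 1 + d2 = 22/5
  d6 = d3/5 = 1/10
  d7 = d1*4 - d5 + d2/4 = 569/20
  d8 = d1/4 = 2
  d9 = d7*5 - d3 - d5 = 2747/20
Walk from origin (0, 0):
  seg 1: right by d7 = 569/20 → (569/20, 0)
  seg 2: right by d1 = 8 → (729/20, 0)
  seg 3: down by d3 = 1/2 → (729/20, -1/2)
  seg 4: down by d7 = 569/20 → (729/20, -579/20)
  seg 5: up by d5 = 22/5 → (729/20, -491/20)
  seg 6: left by d7 = 569/20 → (8, -491/20)

d4 = 119/10
d5 = 22/5
d6 = 1/10
d7 = 569/20
d8 = 2
d9 = 2747/20
endpoint = (8, -491/20)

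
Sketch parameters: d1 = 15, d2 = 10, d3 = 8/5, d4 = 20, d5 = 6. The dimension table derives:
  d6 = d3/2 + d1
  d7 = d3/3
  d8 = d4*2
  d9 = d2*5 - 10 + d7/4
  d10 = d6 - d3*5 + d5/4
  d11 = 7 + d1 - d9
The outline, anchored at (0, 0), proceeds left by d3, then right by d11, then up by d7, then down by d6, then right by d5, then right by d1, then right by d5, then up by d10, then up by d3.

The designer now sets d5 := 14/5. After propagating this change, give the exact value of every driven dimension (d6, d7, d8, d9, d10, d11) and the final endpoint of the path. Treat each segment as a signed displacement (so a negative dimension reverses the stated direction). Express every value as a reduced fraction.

d6 = 79/5
d7 = 8/15
d8 = 40
d9 = 602/15
d10 = 17/2
d11 = -272/15
endpoint = (13/15, -31/6)

Apply edit: d5 := 14/5
  d6 = d3/2 + d1 = 79/5
  d7 = d3/3 = 8/15
  d8 = d4*2 = 40
  d9 = d2*5 - 10 + d7/4 = 602/15
  d10 = d6 - d3*5 + d5/4 = 17/2
  d11 = 7 + d1 - d9 = -272/15
Walk from origin (0, 0):
  seg 1: left by d3 = 8/5 → (-8/5, 0)
  seg 2: right by d11 = -272/15 → (-296/15, 0)
  seg 3: up by d7 = 8/15 → (-296/15, 8/15)
  seg 4: down by d6 = 79/5 → (-296/15, -229/15)
  seg 5: right by d5 = 14/5 → (-254/15, -229/15)
  seg 6: right by d1 = 15 → (-29/15, -229/15)
  seg 7: right by d5 = 14/5 → (13/15, -229/15)
  seg 8: up by d10 = 17/2 → (13/15, -203/30)
  seg 9: up by d3 = 8/5 → (13/15, -31/6)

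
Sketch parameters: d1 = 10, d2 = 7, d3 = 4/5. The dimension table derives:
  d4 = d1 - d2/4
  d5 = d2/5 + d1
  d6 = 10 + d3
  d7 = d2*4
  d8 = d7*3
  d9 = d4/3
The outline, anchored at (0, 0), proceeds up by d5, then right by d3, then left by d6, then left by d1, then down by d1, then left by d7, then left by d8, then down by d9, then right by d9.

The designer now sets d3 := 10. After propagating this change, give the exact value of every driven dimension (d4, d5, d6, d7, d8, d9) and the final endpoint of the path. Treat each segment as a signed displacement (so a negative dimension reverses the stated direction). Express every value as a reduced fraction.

d4 = 33/4
d5 = 57/5
d6 = 20
d7 = 28
d8 = 84
d9 = 11/4
endpoint = (-517/4, -27/20)

Apply edit: d3 := 10
  d4 = d1 - d2/4 = 33/4
  d5 = d2/5 + d1 = 57/5
  d6 = 10 + d3 = 20
  d7 = d2*4 = 28
  d8 = d7*3 = 84
  d9 = d4/3 = 11/4
Walk from origin (0, 0):
  seg 1: up by d5 = 57/5 → (0, 57/5)
  seg 2: right by d3 = 10 → (10, 57/5)
  seg 3: left by d6 = 20 → (-10, 57/5)
  seg 4: left by d1 = 10 → (-20, 57/5)
  seg 5: down by d1 = 10 → (-20, 7/5)
  seg 6: left by d7 = 28 → (-48, 7/5)
  seg 7: left by d8 = 84 → (-132, 7/5)
  seg 8: down by d9 = 11/4 → (-132, -27/20)
  seg 9: right by d9 = 11/4 → (-517/4, -27/20)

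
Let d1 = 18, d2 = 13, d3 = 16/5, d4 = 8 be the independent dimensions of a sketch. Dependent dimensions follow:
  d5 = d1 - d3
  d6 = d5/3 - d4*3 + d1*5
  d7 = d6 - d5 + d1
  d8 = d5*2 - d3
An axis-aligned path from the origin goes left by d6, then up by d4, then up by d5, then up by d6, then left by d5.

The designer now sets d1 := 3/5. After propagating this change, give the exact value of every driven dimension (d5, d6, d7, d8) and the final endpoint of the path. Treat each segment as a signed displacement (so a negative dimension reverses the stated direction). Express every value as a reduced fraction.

d5 = -13/5
d6 = -328/15
d7 = -56/3
d8 = -42/5
endpoint = (367/15, -247/15)

Apply edit: d1 := 3/5
  d5 = d1 - d3 = -13/5
  d6 = d5/3 - d4*3 + d1*5 = -328/15
  d7 = d6 - d5 + d1 = -56/3
  d8 = d5*2 - d3 = -42/5
Walk from origin (0, 0):
  seg 1: left by d6 = -328/15 → (328/15, 0)
  seg 2: up by d4 = 8 → (328/15, 8)
  seg 3: up by d5 = -13/5 → (328/15, 27/5)
  seg 4: up by d6 = -328/15 → (328/15, -247/15)
  seg 5: left by d5 = -13/5 → (367/15, -247/15)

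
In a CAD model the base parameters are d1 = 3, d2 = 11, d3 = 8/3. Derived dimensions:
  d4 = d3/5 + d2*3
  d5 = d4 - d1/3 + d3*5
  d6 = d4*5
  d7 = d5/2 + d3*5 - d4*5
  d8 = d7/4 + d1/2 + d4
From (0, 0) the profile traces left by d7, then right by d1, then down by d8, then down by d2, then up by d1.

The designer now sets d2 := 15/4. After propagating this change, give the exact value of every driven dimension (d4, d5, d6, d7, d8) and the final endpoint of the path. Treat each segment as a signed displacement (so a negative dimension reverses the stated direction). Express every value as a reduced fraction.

Apply edit: d2 := 15/4
  d4 = d3/5 + d2*3 = 707/60
  d5 = d4 - d1/3 + d3*5 = 1447/60
  d6 = d4*5 = 707/12
  d7 = d5/2 + d3*5 - d4*5 = -1341/40
  d8 = d7/4 + d1/2 + d4 = 2353/480
Walk from origin (0, 0):
  seg 1: left by d7 = -1341/40 → (1341/40, 0)
  seg 2: right by d1 = 3 → (1461/40, 0)
  seg 3: down by d8 = 2353/480 → (1461/40, -2353/480)
  seg 4: down by d2 = 15/4 → (1461/40, -4153/480)
  seg 5: up by d1 = 3 → (1461/40, -2713/480)

d4 = 707/60
d5 = 1447/60
d6 = 707/12
d7 = -1341/40
d8 = 2353/480
endpoint = (1461/40, -2713/480)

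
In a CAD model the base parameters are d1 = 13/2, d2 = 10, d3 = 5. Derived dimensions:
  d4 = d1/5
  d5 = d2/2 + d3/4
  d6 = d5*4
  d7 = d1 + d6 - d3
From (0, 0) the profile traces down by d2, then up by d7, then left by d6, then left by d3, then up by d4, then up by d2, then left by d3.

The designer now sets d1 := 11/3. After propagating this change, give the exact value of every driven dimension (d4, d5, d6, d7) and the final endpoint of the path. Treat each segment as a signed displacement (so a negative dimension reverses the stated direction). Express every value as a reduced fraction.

d4 = 11/15
d5 = 25/4
d6 = 25
d7 = 71/3
endpoint = (-35, 122/5)

Apply edit: d1 := 11/3
  d4 = d1/5 = 11/15
  d5 = d2/2 + d3/4 = 25/4
  d6 = d5*4 = 25
  d7 = d1 + d6 - d3 = 71/3
Walk from origin (0, 0):
  seg 1: down by d2 = 10 → (0, -10)
  seg 2: up by d7 = 71/3 → (0, 41/3)
  seg 3: left by d6 = 25 → (-25, 41/3)
  seg 4: left by d3 = 5 → (-30, 41/3)
  seg 5: up by d4 = 11/15 → (-30, 72/5)
  seg 6: up by d2 = 10 → (-30, 122/5)
  seg 7: left by d3 = 5 → (-35, 122/5)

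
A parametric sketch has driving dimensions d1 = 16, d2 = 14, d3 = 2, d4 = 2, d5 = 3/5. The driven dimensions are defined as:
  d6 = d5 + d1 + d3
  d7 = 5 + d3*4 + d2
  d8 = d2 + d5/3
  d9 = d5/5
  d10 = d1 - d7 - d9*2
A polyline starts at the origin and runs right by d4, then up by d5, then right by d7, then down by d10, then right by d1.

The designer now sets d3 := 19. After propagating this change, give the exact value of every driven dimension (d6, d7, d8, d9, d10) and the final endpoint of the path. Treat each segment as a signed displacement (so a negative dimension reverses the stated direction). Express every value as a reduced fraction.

Apply edit: d3 := 19
  d6 = d5 + d1 + d3 = 178/5
  d7 = 5 + d3*4 + d2 = 95
  d8 = d2 + d5/3 = 71/5
  d9 = d5/5 = 3/25
  d10 = d1 - d7 - d9*2 = -1981/25
Walk from origin (0, 0):
  seg 1: right by d4 = 2 → (2, 0)
  seg 2: up by d5 = 3/5 → (2, 3/5)
  seg 3: right by d7 = 95 → (97, 3/5)
  seg 4: down by d10 = -1981/25 → (97, 1996/25)
  seg 5: right by d1 = 16 → (113, 1996/25)

d6 = 178/5
d7 = 95
d8 = 71/5
d9 = 3/25
d10 = -1981/25
endpoint = (113, 1996/25)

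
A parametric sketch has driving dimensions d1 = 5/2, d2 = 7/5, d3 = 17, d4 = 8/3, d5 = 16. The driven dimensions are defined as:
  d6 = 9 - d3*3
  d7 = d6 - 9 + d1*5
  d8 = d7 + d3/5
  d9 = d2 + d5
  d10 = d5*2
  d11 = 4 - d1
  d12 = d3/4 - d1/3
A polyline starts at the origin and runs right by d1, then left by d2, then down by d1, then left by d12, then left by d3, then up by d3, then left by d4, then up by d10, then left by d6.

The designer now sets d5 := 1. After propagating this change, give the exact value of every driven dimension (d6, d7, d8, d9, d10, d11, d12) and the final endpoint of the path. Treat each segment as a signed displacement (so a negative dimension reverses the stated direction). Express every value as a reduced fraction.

Apply edit: d5 := 1
  d6 = 9 - d3*3 = -42
  d7 = d6 - 9 + d1*5 = -77/2
  d8 = d7 + d3/5 = -351/10
  d9 = d2 + d5 = 12/5
  d10 = d5*2 = 2
  d11 = 4 - d1 = 3/2
  d12 = d3/4 - d1/3 = 41/12
Walk from origin (0, 0):
  seg 1: right by d1 = 5/2 → (5/2, 0)
  seg 2: left by d2 = 7/5 → (11/10, 0)
  seg 3: down by d1 = 5/2 → (11/10, -5/2)
  seg 4: left by d12 = 41/12 → (-139/60, -5/2)
  seg 5: left by d3 = 17 → (-1159/60, -5/2)
  seg 6: up by d3 = 17 → (-1159/60, 29/2)
  seg 7: left by d4 = 8/3 → (-1319/60, 29/2)
  seg 8: up by d10 = 2 → (-1319/60, 33/2)
  seg 9: left by d6 = -42 → (1201/60, 33/2)

d6 = -42
d7 = -77/2
d8 = -351/10
d9 = 12/5
d10 = 2
d11 = 3/2
d12 = 41/12
endpoint = (1201/60, 33/2)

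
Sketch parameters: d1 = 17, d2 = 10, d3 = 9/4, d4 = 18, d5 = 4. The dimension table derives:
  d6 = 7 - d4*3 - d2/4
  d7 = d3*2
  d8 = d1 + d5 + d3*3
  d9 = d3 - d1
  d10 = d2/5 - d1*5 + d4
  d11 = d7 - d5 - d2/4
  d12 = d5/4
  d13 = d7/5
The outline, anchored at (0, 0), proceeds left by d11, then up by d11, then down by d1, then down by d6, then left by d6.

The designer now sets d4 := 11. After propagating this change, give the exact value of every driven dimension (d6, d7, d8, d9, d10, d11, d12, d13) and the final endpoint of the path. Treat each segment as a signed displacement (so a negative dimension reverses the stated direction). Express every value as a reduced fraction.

Apply edit: d4 := 11
  d6 = 7 - d4*3 - d2/4 = -57/2
  d7 = d3*2 = 9/2
  d8 = d1 + d5 + d3*3 = 111/4
  d9 = d3 - d1 = -59/4
  d10 = d2/5 - d1*5 + d4 = -72
  d11 = d7 - d5 - d2/4 = -2
  d12 = d5/4 = 1
  d13 = d7/5 = 9/10
Walk from origin (0, 0):
  seg 1: left by d11 = -2 → (2, 0)
  seg 2: up by d11 = -2 → (2, -2)
  seg 3: down by d1 = 17 → (2, -19)
  seg 4: down by d6 = -57/2 → (2, 19/2)
  seg 5: left by d6 = -57/2 → (61/2, 19/2)

d6 = -57/2
d7 = 9/2
d8 = 111/4
d9 = -59/4
d10 = -72
d11 = -2
d12 = 1
d13 = 9/10
endpoint = (61/2, 19/2)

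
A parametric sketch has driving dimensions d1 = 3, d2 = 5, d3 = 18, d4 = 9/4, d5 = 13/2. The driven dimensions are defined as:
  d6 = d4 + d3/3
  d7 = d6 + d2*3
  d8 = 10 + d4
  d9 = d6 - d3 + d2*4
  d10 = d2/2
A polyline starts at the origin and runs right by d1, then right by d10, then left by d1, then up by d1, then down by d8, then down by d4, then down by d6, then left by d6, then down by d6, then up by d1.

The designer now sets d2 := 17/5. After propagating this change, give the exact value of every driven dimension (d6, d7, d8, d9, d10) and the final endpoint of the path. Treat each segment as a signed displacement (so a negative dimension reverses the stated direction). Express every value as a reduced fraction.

d6 = 33/4
d7 = 369/20
d8 = 49/4
d9 = 77/20
d10 = 17/10
endpoint = (-131/20, -25)

Apply edit: d2 := 17/5
  d6 = d4 + d3/3 = 33/4
  d7 = d6 + d2*3 = 369/20
  d8 = 10 + d4 = 49/4
  d9 = d6 - d3 + d2*4 = 77/20
  d10 = d2/2 = 17/10
Walk from origin (0, 0):
  seg 1: right by d1 = 3 → (3, 0)
  seg 2: right by d10 = 17/10 → (47/10, 0)
  seg 3: left by d1 = 3 → (17/10, 0)
  seg 4: up by d1 = 3 → (17/10, 3)
  seg 5: down by d8 = 49/4 → (17/10, -37/4)
  seg 6: down by d4 = 9/4 → (17/10, -23/2)
  seg 7: down by d6 = 33/4 → (17/10, -79/4)
  seg 8: left by d6 = 33/4 → (-131/20, -79/4)
  seg 9: down by d6 = 33/4 → (-131/20, -28)
  seg 10: up by d1 = 3 → (-131/20, -25)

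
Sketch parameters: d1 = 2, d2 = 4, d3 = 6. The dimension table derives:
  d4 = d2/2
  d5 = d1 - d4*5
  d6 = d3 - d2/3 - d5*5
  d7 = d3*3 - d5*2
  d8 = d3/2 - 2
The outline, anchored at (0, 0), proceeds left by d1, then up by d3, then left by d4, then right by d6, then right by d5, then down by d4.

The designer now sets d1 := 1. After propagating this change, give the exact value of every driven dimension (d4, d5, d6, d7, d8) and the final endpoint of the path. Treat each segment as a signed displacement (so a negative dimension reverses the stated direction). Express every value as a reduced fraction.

Apply edit: d1 := 1
  d4 = d2/2 = 2
  d5 = d1 - d4*5 = -9
  d6 = d3 - d2/3 - d5*5 = 149/3
  d7 = d3*3 - d5*2 = 36
  d8 = d3/2 - 2 = 1
Walk from origin (0, 0):
  seg 1: left by d1 = 1 → (-1, 0)
  seg 2: up by d3 = 6 → (-1, 6)
  seg 3: left by d4 = 2 → (-3, 6)
  seg 4: right by d6 = 149/3 → (140/3, 6)
  seg 5: right by d5 = -9 → (113/3, 6)
  seg 6: down by d4 = 2 → (113/3, 4)

d4 = 2
d5 = -9
d6 = 149/3
d7 = 36
d8 = 1
endpoint = (113/3, 4)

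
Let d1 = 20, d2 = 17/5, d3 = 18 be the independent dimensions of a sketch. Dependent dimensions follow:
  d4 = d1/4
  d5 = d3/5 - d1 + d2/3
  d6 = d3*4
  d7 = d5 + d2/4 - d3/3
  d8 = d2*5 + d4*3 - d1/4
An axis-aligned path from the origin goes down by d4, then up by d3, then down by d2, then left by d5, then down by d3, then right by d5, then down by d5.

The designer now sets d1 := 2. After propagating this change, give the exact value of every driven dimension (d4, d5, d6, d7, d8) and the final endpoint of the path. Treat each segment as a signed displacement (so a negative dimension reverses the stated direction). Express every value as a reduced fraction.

d4 = 1/2
d5 = 41/15
d6 = 72
d7 = -29/12
d8 = 18
endpoint = (0, -199/30)

Apply edit: d1 := 2
  d4 = d1/4 = 1/2
  d5 = d3/5 - d1 + d2/3 = 41/15
  d6 = d3*4 = 72
  d7 = d5 + d2/4 - d3/3 = -29/12
  d8 = d2*5 + d4*3 - d1/4 = 18
Walk from origin (0, 0):
  seg 1: down by d4 = 1/2 → (0, -1/2)
  seg 2: up by d3 = 18 → (0, 35/2)
  seg 3: down by d2 = 17/5 → (0, 141/10)
  seg 4: left by d5 = 41/15 → (-41/15, 141/10)
  seg 5: down by d3 = 18 → (-41/15, -39/10)
  seg 6: right by d5 = 41/15 → (0, -39/10)
  seg 7: down by d5 = 41/15 → (0, -199/30)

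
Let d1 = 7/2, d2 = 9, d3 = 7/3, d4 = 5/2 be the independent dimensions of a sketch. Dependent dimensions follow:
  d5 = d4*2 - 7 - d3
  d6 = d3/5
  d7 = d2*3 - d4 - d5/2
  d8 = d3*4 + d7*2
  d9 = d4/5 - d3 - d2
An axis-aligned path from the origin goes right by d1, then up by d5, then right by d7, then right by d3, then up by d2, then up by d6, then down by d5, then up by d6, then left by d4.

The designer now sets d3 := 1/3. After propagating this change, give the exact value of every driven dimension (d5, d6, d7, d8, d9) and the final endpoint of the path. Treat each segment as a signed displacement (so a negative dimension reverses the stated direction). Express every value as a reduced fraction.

d5 = -7/3
d6 = 1/15
d7 = 77/3
d8 = 158/3
d9 = -53/6
endpoint = (27, 137/15)

Apply edit: d3 := 1/3
  d5 = d4*2 - 7 - d3 = -7/3
  d6 = d3/5 = 1/15
  d7 = d2*3 - d4 - d5/2 = 77/3
  d8 = d3*4 + d7*2 = 158/3
  d9 = d4/5 - d3 - d2 = -53/6
Walk from origin (0, 0):
  seg 1: right by d1 = 7/2 → (7/2, 0)
  seg 2: up by d5 = -7/3 → (7/2, -7/3)
  seg 3: right by d7 = 77/3 → (175/6, -7/3)
  seg 4: right by d3 = 1/3 → (59/2, -7/3)
  seg 5: up by d2 = 9 → (59/2, 20/3)
  seg 6: up by d6 = 1/15 → (59/2, 101/15)
  seg 7: down by d5 = -7/3 → (59/2, 136/15)
  seg 8: up by d6 = 1/15 → (59/2, 137/15)
  seg 9: left by d4 = 5/2 → (27, 137/15)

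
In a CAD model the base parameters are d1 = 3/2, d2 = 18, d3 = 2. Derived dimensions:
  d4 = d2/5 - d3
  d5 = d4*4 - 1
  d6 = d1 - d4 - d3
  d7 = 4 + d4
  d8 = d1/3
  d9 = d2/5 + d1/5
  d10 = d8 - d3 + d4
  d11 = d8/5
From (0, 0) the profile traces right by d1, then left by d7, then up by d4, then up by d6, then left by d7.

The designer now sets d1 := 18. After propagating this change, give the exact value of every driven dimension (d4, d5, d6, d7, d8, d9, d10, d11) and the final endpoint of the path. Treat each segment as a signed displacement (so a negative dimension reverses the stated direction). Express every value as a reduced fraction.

d4 = 8/5
d5 = 27/5
d6 = 72/5
d7 = 28/5
d8 = 6
d9 = 36/5
d10 = 28/5
d11 = 6/5
endpoint = (34/5, 16)

Apply edit: d1 := 18
  d4 = d2/5 - d3 = 8/5
  d5 = d4*4 - 1 = 27/5
  d6 = d1 - d4 - d3 = 72/5
  d7 = 4 + d4 = 28/5
  d8 = d1/3 = 6
  d9 = d2/5 + d1/5 = 36/5
  d10 = d8 - d3 + d4 = 28/5
  d11 = d8/5 = 6/5
Walk from origin (0, 0):
  seg 1: right by d1 = 18 → (18, 0)
  seg 2: left by d7 = 28/5 → (62/5, 0)
  seg 3: up by d4 = 8/5 → (62/5, 8/5)
  seg 4: up by d6 = 72/5 → (62/5, 16)
  seg 5: left by d7 = 28/5 → (34/5, 16)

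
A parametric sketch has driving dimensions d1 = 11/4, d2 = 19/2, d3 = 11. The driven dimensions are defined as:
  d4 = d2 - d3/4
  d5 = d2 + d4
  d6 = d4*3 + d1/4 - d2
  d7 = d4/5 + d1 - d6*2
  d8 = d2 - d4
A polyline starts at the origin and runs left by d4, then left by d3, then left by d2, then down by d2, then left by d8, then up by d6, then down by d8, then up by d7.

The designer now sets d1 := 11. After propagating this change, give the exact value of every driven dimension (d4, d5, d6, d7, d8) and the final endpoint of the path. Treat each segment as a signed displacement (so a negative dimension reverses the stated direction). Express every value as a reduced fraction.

Apply edit: d1 := 11
  d4 = d2 - d3/4 = 27/4
  d5 = d2 + d4 = 65/4
  d6 = d4*3 + d1/4 - d2 = 27/2
  d7 = d4/5 + d1 - d6*2 = -293/20
  d8 = d2 - d4 = 11/4
Walk from origin (0, 0):
  seg 1: left by d4 = 27/4 → (-27/4, 0)
  seg 2: left by d3 = 11 → (-71/4, 0)
  seg 3: left by d2 = 19/2 → (-109/4, 0)
  seg 4: down by d2 = 19/2 → (-109/4, -19/2)
  seg 5: left by d8 = 11/4 → (-30, -19/2)
  seg 6: up by d6 = 27/2 → (-30, 4)
  seg 7: down by d8 = 11/4 → (-30, 5/4)
  seg 8: up by d7 = -293/20 → (-30, -67/5)

d4 = 27/4
d5 = 65/4
d6 = 27/2
d7 = -293/20
d8 = 11/4
endpoint = (-30, -67/5)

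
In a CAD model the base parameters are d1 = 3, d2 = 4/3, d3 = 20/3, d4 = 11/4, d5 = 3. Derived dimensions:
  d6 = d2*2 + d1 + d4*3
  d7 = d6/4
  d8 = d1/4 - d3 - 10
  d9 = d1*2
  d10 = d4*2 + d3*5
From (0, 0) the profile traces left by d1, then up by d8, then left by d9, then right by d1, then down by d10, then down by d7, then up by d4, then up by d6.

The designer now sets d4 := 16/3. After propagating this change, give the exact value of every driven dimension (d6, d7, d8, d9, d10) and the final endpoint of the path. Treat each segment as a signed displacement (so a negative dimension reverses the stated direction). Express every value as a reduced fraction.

d6 = 65/3
d7 = 65/12
d8 = -191/12
d9 = 6
d10 = 44
endpoint = (-6, -115/3)

Apply edit: d4 := 16/3
  d6 = d2*2 + d1 + d4*3 = 65/3
  d7 = d6/4 = 65/12
  d8 = d1/4 - d3 - 10 = -191/12
  d9 = d1*2 = 6
  d10 = d4*2 + d3*5 = 44
Walk from origin (0, 0):
  seg 1: left by d1 = 3 → (-3, 0)
  seg 2: up by d8 = -191/12 → (-3, -191/12)
  seg 3: left by d9 = 6 → (-9, -191/12)
  seg 4: right by d1 = 3 → (-6, -191/12)
  seg 5: down by d10 = 44 → (-6, -719/12)
  seg 6: down by d7 = 65/12 → (-6, -196/3)
  seg 7: up by d4 = 16/3 → (-6, -60)
  seg 8: up by d6 = 65/3 → (-6, -115/3)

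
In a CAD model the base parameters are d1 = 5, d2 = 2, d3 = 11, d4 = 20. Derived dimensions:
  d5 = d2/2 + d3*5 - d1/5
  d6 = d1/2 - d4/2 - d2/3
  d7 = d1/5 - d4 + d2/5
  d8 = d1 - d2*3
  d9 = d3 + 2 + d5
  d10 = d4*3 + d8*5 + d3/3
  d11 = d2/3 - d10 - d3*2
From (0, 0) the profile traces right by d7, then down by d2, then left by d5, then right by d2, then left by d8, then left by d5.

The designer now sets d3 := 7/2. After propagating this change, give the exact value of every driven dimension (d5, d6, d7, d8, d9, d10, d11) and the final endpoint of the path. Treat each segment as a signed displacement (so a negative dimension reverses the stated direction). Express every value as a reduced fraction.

Apply edit: d3 := 7/2
  d5 = d2/2 + d3*5 - d1/5 = 35/2
  d6 = d1/2 - d4/2 - d2/3 = -49/6
  d7 = d1/5 - d4 + d2/5 = -93/5
  d8 = d1 - d2*3 = -1
  d9 = d3 + 2 + d5 = 23
  d10 = d4*3 + d8*5 + d3/3 = 337/6
  d11 = d2/3 - d10 - d3*2 = -125/2
Walk from origin (0, 0):
  seg 1: right by d7 = -93/5 → (-93/5, 0)
  seg 2: down by d2 = 2 → (-93/5, -2)
  seg 3: left by d5 = 35/2 → (-361/10, -2)
  seg 4: right by d2 = 2 → (-341/10, -2)
  seg 5: left by d8 = -1 → (-331/10, -2)
  seg 6: left by d5 = 35/2 → (-253/5, -2)

d5 = 35/2
d6 = -49/6
d7 = -93/5
d8 = -1
d9 = 23
d10 = 337/6
d11 = -125/2
endpoint = (-253/5, -2)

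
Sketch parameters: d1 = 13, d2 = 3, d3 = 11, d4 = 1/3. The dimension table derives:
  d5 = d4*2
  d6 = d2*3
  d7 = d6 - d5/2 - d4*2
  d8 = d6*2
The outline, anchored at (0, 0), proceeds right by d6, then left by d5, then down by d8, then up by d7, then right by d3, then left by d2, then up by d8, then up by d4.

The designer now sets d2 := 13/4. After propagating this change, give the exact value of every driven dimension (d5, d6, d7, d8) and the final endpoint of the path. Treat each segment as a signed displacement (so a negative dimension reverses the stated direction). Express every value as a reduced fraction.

d5 = 2/3
d6 = 39/4
d7 = 35/4
d8 = 39/2
endpoint = (101/6, 109/12)

Apply edit: d2 := 13/4
  d5 = d4*2 = 2/3
  d6 = d2*3 = 39/4
  d7 = d6 - d5/2 - d4*2 = 35/4
  d8 = d6*2 = 39/2
Walk from origin (0, 0):
  seg 1: right by d6 = 39/4 → (39/4, 0)
  seg 2: left by d5 = 2/3 → (109/12, 0)
  seg 3: down by d8 = 39/2 → (109/12, -39/2)
  seg 4: up by d7 = 35/4 → (109/12, -43/4)
  seg 5: right by d3 = 11 → (241/12, -43/4)
  seg 6: left by d2 = 13/4 → (101/6, -43/4)
  seg 7: up by d8 = 39/2 → (101/6, 35/4)
  seg 8: up by d4 = 1/3 → (101/6, 109/12)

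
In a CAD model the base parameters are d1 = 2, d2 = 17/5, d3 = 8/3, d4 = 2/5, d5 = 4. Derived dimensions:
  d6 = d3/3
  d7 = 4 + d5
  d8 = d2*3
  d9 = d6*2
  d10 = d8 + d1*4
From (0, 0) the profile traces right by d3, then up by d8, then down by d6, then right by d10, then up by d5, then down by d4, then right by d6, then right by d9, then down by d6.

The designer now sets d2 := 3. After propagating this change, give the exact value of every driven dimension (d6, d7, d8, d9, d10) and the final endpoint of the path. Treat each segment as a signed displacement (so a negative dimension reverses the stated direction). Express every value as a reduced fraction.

Apply edit: d2 := 3
  d6 = d3/3 = 8/9
  d7 = 4 + d5 = 8
  d8 = d2*3 = 9
  d9 = d6*2 = 16/9
  d10 = d8 + d1*4 = 17
Walk from origin (0, 0):
  seg 1: right by d3 = 8/3 → (8/3, 0)
  seg 2: up by d8 = 9 → (8/3, 9)
  seg 3: down by d6 = 8/9 → (8/3, 73/9)
  seg 4: right by d10 = 17 → (59/3, 73/9)
  seg 5: up by d5 = 4 → (59/3, 109/9)
  seg 6: down by d4 = 2/5 → (59/3, 527/45)
  seg 7: right by d6 = 8/9 → (185/9, 527/45)
  seg 8: right by d9 = 16/9 → (67/3, 527/45)
  seg 9: down by d6 = 8/9 → (67/3, 487/45)

d6 = 8/9
d7 = 8
d8 = 9
d9 = 16/9
d10 = 17
endpoint = (67/3, 487/45)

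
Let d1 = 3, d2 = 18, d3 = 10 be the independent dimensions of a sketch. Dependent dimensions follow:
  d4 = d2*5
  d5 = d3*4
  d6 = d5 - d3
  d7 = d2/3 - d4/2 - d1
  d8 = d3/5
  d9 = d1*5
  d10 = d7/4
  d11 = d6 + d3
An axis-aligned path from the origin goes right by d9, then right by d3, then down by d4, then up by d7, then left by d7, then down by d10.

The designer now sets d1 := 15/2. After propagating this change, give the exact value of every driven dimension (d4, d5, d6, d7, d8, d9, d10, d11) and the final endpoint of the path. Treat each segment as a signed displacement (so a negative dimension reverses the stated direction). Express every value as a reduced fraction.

d4 = 90
d5 = 40
d6 = 30
d7 = -93/2
d8 = 2
d9 = 75/2
d10 = -93/8
d11 = 40
endpoint = (94, -999/8)

Apply edit: d1 := 15/2
  d4 = d2*5 = 90
  d5 = d3*4 = 40
  d6 = d5 - d3 = 30
  d7 = d2/3 - d4/2 - d1 = -93/2
  d8 = d3/5 = 2
  d9 = d1*5 = 75/2
  d10 = d7/4 = -93/8
  d11 = d6 + d3 = 40
Walk from origin (0, 0):
  seg 1: right by d9 = 75/2 → (75/2, 0)
  seg 2: right by d3 = 10 → (95/2, 0)
  seg 3: down by d4 = 90 → (95/2, -90)
  seg 4: up by d7 = -93/2 → (95/2, -273/2)
  seg 5: left by d7 = -93/2 → (94, -273/2)
  seg 6: down by d10 = -93/8 → (94, -999/8)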